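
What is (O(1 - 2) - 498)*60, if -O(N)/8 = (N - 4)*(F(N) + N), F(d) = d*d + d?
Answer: -32280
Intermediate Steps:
F(d) = d + d² (F(d) = d² + d = d + d²)
O(N) = -8*(-4 + N)*(N + N*(1 + N)) (O(N) = -8*(N - 4)*(N*(1 + N) + N) = -8*(-4 + N)*(N + N*(1 + N)))
(O(1 - 2) - 498)*60 = (8*(1 - 2)*(8 - (1 - 2)² + 2*(1 - 2)) - 498)*60 = (8*(-1)*(8 - 1*(-1)² + 2*(-1)) - 498)*60 = (8*(-1)*(8 - 1*1 - 2) - 498)*60 = (8*(-1)*(8 - 1 - 2) - 498)*60 = (8*(-1)*5 - 498)*60 = (-40 - 498)*60 = -538*60 = -32280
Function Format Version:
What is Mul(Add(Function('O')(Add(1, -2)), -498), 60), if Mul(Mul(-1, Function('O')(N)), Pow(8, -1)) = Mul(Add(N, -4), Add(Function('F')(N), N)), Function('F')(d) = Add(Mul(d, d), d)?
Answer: -32280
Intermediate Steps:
Function('F')(d) = Add(d, Pow(d, 2)) (Function('F')(d) = Add(Pow(d, 2), d) = Add(d, Pow(d, 2)))
Function('O')(N) = Mul(-8, Add(-4, N), Add(N, Mul(N, Add(1, N)))) (Function('O')(N) = Mul(-8, Mul(Add(N, -4), Add(Mul(N, Add(1, N)), N))) = Mul(-8, Mul(Add(-4, N), Add(N, Mul(N, Add(1, N))))) = Mul(-8, Add(-4, N), Add(N, Mul(N, Add(1, N)))))
Mul(Add(Function('O')(Add(1, -2)), -498), 60) = Mul(Add(Mul(8, Add(1, -2), Add(8, Mul(-1, Pow(Add(1, -2), 2)), Mul(2, Add(1, -2)))), -498), 60) = Mul(Add(Mul(8, -1, Add(8, Mul(-1, Pow(-1, 2)), Mul(2, -1))), -498), 60) = Mul(Add(Mul(8, -1, Add(8, Mul(-1, 1), -2)), -498), 60) = Mul(Add(Mul(8, -1, Add(8, -1, -2)), -498), 60) = Mul(Add(Mul(8, -1, 5), -498), 60) = Mul(Add(-40, -498), 60) = Mul(-538, 60) = -32280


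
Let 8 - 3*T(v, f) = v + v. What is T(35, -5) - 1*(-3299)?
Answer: 9835/3 ≈ 3278.3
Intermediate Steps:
T(v, f) = 8/3 - 2*v/3 (T(v, f) = 8/3 - (v + v)/3 = 8/3 - 2*v/3)
T(35, -5) - 1*(-3299) = (8/3 - ⅔*35) - 1*(-3299) = (8/3 - 70/3) + 3299 = -62/3 + 3299 = 9835/3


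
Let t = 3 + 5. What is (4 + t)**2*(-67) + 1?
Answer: -9647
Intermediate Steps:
t = 8
(4 + t)**2*(-67) + 1 = (4 + 8)**2*(-67) + 1 = 12**2*(-67) + 1 = 144*(-67) + 1 = -9648 + 1 = -9647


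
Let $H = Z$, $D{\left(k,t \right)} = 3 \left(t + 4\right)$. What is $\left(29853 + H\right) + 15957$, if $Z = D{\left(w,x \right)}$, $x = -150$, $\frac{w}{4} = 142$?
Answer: $45372$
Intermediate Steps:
$w = 568$ ($w = 4 \cdot 142 = 568$)
$D{\left(k,t \right)} = 12 + 3 t$ ($D{\left(k,t \right)} = 3 \left(4 + t\right) = 12 + 3 t$)
$Z = -438$ ($Z = 12 + 3 \left(-150\right) = 12 - 450 = -438$)
$H = -438$
$\left(29853 + H\right) + 15957 = \left(29853 - 438\right) + 15957 = 29415 + 15957 = 45372$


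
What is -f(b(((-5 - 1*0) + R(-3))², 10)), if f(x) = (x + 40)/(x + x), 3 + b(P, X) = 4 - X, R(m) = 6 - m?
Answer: 31/18 ≈ 1.7222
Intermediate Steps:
b(P, X) = 1 - X (b(P, X) = -3 + (4 - X) = 1 - X)
f(x) = (40 + x)/(2*x) (f(x) = (40 + x)/((2*x)) = (40 + x)*(1/(2*x)) = (40 + x)/(2*x))
-f(b(((-5 - 1*0) + R(-3))², 10)) = -(40 + (1 - 1*10))/(2*(1 - 1*10)) = -(40 + (1 - 10))/(2*(1 - 10)) = -(40 - 9)/(2*(-9)) = -(-1)*31/(2*9) = -1*(-31/18) = 31/18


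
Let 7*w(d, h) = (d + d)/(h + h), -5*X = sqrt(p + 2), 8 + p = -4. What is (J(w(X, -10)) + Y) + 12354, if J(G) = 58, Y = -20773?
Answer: -8361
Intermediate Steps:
p = -12 (p = -8 - 4 = -12)
X = -I*sqrt(10)/5 (X = -sqrt(-12 + 2)/5 = -I*sqrt(10)/5 ≈ -0.63246*I)
w(d, h) = d/(7*h) (w(d, h) = ((d + d)/(h + h))/7 = ((2*d)/((2*h)))/7 = ((2*d)*(1/(2*h)))/7 = (d/h)/7 = d/(7*h))
(J(w(X, -10)) + Y) + 12354 = (58 - 20773) + 12354 = -20715 + 12354 = -8361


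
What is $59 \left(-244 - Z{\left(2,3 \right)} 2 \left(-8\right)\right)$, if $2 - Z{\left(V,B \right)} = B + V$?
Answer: $-17228$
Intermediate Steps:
$Z{\left(V,B \right)} = 2 - B - V$ ($Z{\left(V,B \right)} = 2 - \left(B + V\right) = 2 - B - V$)
$59 \left(-244 - Z{\left(2,3 \right)} 2 \left(-8\right)\right) = 59 \left(-244 - \left(2 - 3 - 2\right) 2 \left(-8\right)\right) = 59 \left(-244 - \left(-3\right) 2 \left(-8\right)\right) = 59 \left(-244 - \left(-6\right) \left(-8\right)\right) = 59 \left(-244 - 48\right) = 59 \left(-292\right) = -17228$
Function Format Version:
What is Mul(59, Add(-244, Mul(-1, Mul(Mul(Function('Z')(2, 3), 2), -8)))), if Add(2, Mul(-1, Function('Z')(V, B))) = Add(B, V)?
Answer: -17228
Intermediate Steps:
Function('Z')(V, B) = Add(2, Mul(-1, B), Mul(-1, V)) (Function('Z')(V, B) = Add(2, Mul(-1, Add(B, V))) = Add(2, Add(Mul(-1, B), Mul(-1, V))) = Add(2, Mul(-1, B), Mul(-1, V)))
Mul(59, Add(-244, Mul(-1, Mul(Mul(Function('Z')(2, 3), 2), -8)))) = Mul(59, Add(-244, Mul(-1, Mul(Mul(Add(2, Mul(-1, 3), Mul(-1, 2)), 2), -8)))) = Mul(59, Add(-244, Mul(-1, Mul(Mul(Add(2, -3, -2), 2), -8)))) = Mul(59, Add(-244, Mul(-1, Mul(Mul(-3, 2), -8)))) = Mul(59, Add(-244, Mul(-1, Mul(-6, -8)))) = Mul(59, Add(-244, Mul(-1, 48))) = Mul(59, Add(-244, -48)) = Mul(59, -292) = -17228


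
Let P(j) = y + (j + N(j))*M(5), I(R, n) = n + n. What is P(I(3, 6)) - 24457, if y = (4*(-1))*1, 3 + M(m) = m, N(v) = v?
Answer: -24413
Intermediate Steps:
M(m) = -3 + m
I(R, n) = 2*n
y = -4 (y = -4*1 = -4)
P(j) = -4 + 4*j (P(j) = -4 + (j + j)*(-3 + 5) = -4 + (2*j)*2 = -4 + 4*j)
P(I(3, 6)) - 24457 = (-4 + 4*(2*6)) - 24457 = (-4 + 4*12) - 24457 = (-4 + 48) - 24457 = 44 - 24457 = -24413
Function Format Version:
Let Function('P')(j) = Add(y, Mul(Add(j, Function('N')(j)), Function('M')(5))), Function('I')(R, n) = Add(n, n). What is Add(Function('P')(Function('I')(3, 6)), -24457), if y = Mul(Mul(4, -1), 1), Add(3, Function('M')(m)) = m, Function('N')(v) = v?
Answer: -24413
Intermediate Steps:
Function('M')(m) = Add(-3, m)
Function('I')(R, n) = Mul(2, n)
y = -4 (y = Mul(-4, 1) = -4)
Function('P')(j) = Add(-4, Mul(4, j)) (Function('P')(j) = Add(-4, Mul(Add(j, j), Add(-3, 5))) = Add(-4, Mul(Mul(2, j), 2)) = Add(-4, Mul(4, j)))
Add(Function('P')(Function('I')(3, 6)), -24457) = Add(Add(-4, Mul(4, Mul(2, 6))), -24457) = Add(Add(-4, Mul(4, 12)), -24457) = Add(Add(-4, 48), -24457) = Add(44, -24457) = -24413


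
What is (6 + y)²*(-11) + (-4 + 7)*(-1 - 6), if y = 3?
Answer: -912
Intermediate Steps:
(6 + y)²*(-11) + (-4 + 7)*(-1 - 6) = (6 + 3)²*(-11) + (-4 + 7)*(-1 - 6) = 9²*(-11) + 3*(-7) = 81*(-11) - 21 = -891 - 21 = -912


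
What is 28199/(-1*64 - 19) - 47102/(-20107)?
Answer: -563087827/1668881 ≈ -337.40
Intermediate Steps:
28199/(-1*64 - 19) - 47102/(-20107) = 28199/(-64 - 19) - 47102*(-1/20107) = 28199/(-83) + 47102/20107 = 28199*(-1/83) + 47102/20107 = -28199/83 + 47102/20107 = -563087827/1668881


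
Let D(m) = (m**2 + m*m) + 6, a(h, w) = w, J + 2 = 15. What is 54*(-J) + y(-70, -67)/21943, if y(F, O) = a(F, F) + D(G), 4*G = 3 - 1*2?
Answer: -123232399/175544 ≈ -702.00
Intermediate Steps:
J = 13 (J = -2 + 15 = 13)
G = 1/4 (G = (3 - 1*2)/4 = (3 - 2)/4 = (1/4)*1 = 1/4 ≈ 0.25000)
D(m) = 6 + 2*m**2 (D(m) = (m**2 + m**2) + 6 = 2*m**2 + 6 = 6 + 2*m**2)
y(F, O) = 49/8 + F (y(F, O) = F + (6 + 2*(1/4)**2) = F + (6 + 2*(1/16)) = F + (6 + 1/8) = F + 49/8 = 49/8 + F)
54*(-J) + y(-70, -67)/21943 = 54*(-1*13) + (49/8 - 70)/21943 = 54*(-13) - 511/8*1/21943 = -702 - 511/175544 = -123232399/175544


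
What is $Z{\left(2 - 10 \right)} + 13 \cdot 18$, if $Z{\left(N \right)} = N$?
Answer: $226$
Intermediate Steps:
$Z{\left(2 - 10 \right)} + 13 \cdot 18 = \left(2 - 10\right) + 13 \cdot 18 = \left(2 - 10\right) + 234 = -8 + 234 = 226$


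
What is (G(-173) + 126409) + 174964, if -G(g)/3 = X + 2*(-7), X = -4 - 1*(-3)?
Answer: 301418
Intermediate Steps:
X = -1 (X = -4 + 3 = -1)
G(g) = 45 (G(g) = -3*(-1 + 2*(-7)) = -3*(-1 - 14) = -3*(-15) = 45)
(G(-173) + 126409) + 174964 = (45 + 126409) + 174964 = 126454 + 174964 = 301418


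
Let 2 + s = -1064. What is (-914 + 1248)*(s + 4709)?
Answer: 1216762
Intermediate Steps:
s = -1066 (s = -2 - 1064 = -1066)
(-914 + 1248)*(s + 4709) = (-914 + 1248)*(-1066 + 4709) = 334*3643 = 1216762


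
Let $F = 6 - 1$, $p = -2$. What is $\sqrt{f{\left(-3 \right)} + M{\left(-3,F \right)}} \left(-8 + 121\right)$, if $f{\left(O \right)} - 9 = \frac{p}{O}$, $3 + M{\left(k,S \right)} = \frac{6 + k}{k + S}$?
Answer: $\frac{791 \sqrt{6}}{6} \approx 322.92$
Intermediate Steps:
$F = 5$ ($F = 6 - 1 = 5$)
$M{\left(k,S \right)} = -3 + \frac{6 + k}{S + k}$ ($M{\left(k,S \right)} = -3 + \frac{6 + k}{k + S} = -3 + \frac{6 + k}{S + k}$)
$f{\left(O \right)} = 9 - \frac{2}{O}$
$\sqrt{f{\left(-3 \right)} + M{\left(-3,F \right)}} \left(-8 + 121\right) = \sqrt{\left(9 - \frac{2}{-3}\right) + \frac{6 - 15 - -6}{5 - 3}} \left(-8 + 121\right) = \sqrt{\left(9 - - \frac{2}{3}\right) + \frac{6 - 15 + 6}{2}} \cdot 113 = \sqrt{\left(9 + \frac{2}{3}\right) + \frac{1}{2} \left(-3\right)} 113 = \sqrt{\frac{29}{3} - \frac{3}{2}} \cdot 113 = \sqrt{\frac{49}{6}} \cdot 113 = \frac{7 \sqrt{6}}{6} \cdot 113 = \frac{791 \sqrt{6}}{6}$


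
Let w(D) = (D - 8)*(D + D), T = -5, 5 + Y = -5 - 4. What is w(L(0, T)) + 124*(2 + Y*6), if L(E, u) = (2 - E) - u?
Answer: -10182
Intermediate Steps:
Y = -14 (Y = -5 + (-5 - 4) = -5 - 9 = -14)
L(E, u) = 2 - E - u
w(D) = 2*D*(-8 + D) (w(D) = (-8 + D)*(2*D) = 2*D*(-8 + D))
w(L(0, T)) + 124*(2 + Y*6) = 2*(2 - 1*0 - 1*(-5))*(-8 + (2 - 1*0 - 1*(-5))) + 124*(2 - 14*6) = 2*(2 + 0 + 5)*(-8 + (2 + 0 + 5)) + 124*(2 - 84) = 2*7*(-8 + 7) + 124*(-82) = 2*7*(-1) - 10168 = -14 - 10168 = -10182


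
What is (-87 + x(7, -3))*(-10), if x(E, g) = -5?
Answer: 920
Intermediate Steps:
(-87 + x(7, -3))*(-10) = (-87 - 5)*(-10) = -92*(-10) = 920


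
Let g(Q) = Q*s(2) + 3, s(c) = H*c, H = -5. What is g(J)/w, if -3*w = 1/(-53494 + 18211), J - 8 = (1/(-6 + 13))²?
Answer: -400426767/49 ≈ -8.1720e+6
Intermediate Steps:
J = 393/49 (J = 8 + (1/(-6 + 13))² = 8 + (1/7)² = 8 + (⅐)² = 8 + 1/49 = 393/49 ≈ 8.0204)
s(c) = -5*c
g(Q) = 3 - 10*Q (g(Q) = Q*(-5*2) + 3 = Q*(-10) + 3 = -10*Q + 3 = 3 - 10*Q)
w = 1/105849 (w = -1/(3*(-53494 + 18211)) = -⅓/(-35283) = -⅓*(-1/35283) = 1/105849 ≈ 9.4474e-6)
g(J)/w = (3 - 10*393/49)/(1/105849) = (3 - 3930/49)*105849 = -3783/49*105849 = -400426767/49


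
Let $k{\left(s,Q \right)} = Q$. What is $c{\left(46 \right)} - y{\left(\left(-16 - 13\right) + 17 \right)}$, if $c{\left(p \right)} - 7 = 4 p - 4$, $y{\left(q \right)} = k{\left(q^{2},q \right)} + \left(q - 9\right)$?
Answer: $220$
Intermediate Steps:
$y{\left(q \right)} = -9 + 2 q$ ($y{\left(q \right)} = q + \left(q - 9\right) = q + \left(-9 + q\right) = -9 + 2 q$)
$c{\left(p \right)} = 3 + 4 p$ ($c{\left(p \right)} = 7 + \left(4 p - 4\right) = 7 + \left(-4 + 4 p\right) = 3 + 4 p$)
$c{\left(46 \right)} - y{\left(\left(-16 - 13\right) + 17 \right)} = \left(3 + 4 \cdot 46\right) - \left(-9 + 2 \left(\left(-16 - 13\right) + 17\right)\right) = \left(3 + 184\right) - \left(-9 + 2 \left(-29 + 17\right)\right) = 187 - \left(-9 + 2 \left(-12\right)\right) = 187 - \left(-9 - 24\right) = 187 - -33 = 187 + 33 = 220$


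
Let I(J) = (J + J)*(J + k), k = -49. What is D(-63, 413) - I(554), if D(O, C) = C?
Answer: -559127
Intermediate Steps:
I(J) = 2*J*(-49 + J) (I(J) = (J + J)*(J - 49) = (2*J)*(-49 + J) = 2*J*(-49 + J))
D(-63, 413) - I(554) = 413 - 2*554*(-49 + 554) = 413 - 2*554*505 = 413 - 1*559540 = 413 - 559540 = -559127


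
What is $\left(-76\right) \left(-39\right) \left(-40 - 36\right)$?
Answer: $-225264$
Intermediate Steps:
$\left(-76\right) \left(-39\right) \left(-40 - 36\right) = 2964 \left(-40 - 36\right) = 2964 \left(-76\right) = -225264$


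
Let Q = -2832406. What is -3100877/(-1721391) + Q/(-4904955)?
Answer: 6695113447427/2814448464135 ≈ 2.3788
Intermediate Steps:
-3100877/(-1721391) + Q/(-4904955) = -3100877/(-1721391) - 2832406/(-4904955) = -3100877*(-1/1721391) - 2832406*(-1/4904955) = 3100877/1721391 + 2832406/4904955 = 6695113447427/2814448464135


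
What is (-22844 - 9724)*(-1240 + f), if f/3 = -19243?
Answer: 1920502392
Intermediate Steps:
f = -57729 (f = 3*(-19243) = -57729)
(-22844 - 9724)*(-1240 + f) = (-22844 - 9724)*(-1240 - 57729) = -32568*(-58969) = 1920502392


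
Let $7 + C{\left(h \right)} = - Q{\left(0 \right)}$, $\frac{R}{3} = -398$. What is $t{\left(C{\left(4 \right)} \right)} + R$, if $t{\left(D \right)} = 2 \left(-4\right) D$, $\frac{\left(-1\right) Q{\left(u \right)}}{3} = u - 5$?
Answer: $-1018$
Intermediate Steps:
$Q{\left(u \right)} = 15 - 3 u$ ($Q{\left(u \right)} = - 3 \left(u - 5\right) = - 3 \left(-5 + u\right) = 15 - 3 u$)
$R = -1194$ ($R = 3 \left(-398\right) = -1194$)
$C{\left(h \right)} = -22$ ($C{\left(h \right)} = -7 - \left(15 - 0\right) = -7 - \left(15 + 0\right) = -7 - 15 = -22$)
$t{\left(D \right)} = - 8 D$
$t{\left(C{\left(4 \right)} \right)} + R = \left(-8\right) \left(-22\right) - 1194 = 176 - 1194 = -1018$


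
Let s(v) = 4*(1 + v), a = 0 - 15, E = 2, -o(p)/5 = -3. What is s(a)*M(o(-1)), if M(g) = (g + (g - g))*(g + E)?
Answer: -14280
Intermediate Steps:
o(p) = 15 (o(p) = -5*(-3) = 15)
a = -15
M(g) = g*(2 + g) (M(g) = (g + (g - g))*(g + 2) = (g + 0)*(2 + g) = g*(2 + g))
s(v) = 4 + 4*v
s(a)*M(o(-1)) = (4 + 4*(-15))*(15*(2 + 15)) = (4 - 60)*(15*17) = -56*255 = -14280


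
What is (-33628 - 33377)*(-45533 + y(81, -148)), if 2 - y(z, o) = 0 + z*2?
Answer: 3061659465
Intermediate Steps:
y(z, o) = 2 - 2*z (y(z, o) = 2 - (0 + z*2) = 2 - (0 + 2*z) = 2 - 2*z)
(-33628 - 33377)*(-45533 + y(81, -148)) = (-33628 - 33377)*(-45533 + (2 - 2*81)) = -67005*(-45533 + (2 - 162)) = -67005*(-45533 - 160) = -67005*(-45693) = 3061659465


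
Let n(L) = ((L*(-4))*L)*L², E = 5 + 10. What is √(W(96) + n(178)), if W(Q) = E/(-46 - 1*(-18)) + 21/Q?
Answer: I*√12592618738658/56 ≈ 63368.0*I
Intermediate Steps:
E = 15
n(L) = -4*L⁴ (n(L) = ((-4*L)*L)*L² = (-4*L²)*L² = -4*L⁴)
W(Q) = -15/28 + 21/Q (W(Q) = 15/(-46 - 1*(-18)) + 21/Q = 15/(-46 + 18) + 21/Q = 15/(-28) + 21/Q = 15*(-1/28) + 21/Q = -15/28 + 21/Q)
√(W(96) + n(178)) = √((-15/28 + 21/96) - 4*178⁴) = √((-15/28 + 21*(1/96)) - 4*1003875856) = √((-15/28 + 7/32) - 4015503424) = √(-71/224 - 4015503424) = √(-899472767047/224) = I*√12592618738658/56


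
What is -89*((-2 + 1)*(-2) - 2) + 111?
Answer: 111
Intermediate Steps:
-89*((-2 + 1)*(-2) - 2) + 111 = -89*(-1*(-2) - 2) + 111 = -89*(2 - 2) + 111 = -89*0 + 111 = 0 + 111 = 111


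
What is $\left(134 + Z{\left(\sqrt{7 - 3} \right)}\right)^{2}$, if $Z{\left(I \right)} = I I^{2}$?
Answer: $20164$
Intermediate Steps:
$Z{\left(I \right)} = I^{3}$
$\left(134 + Z{\left(\sqrt{7 - 3} \right)}\right)^{2} = \left(134 + \left(\sqrt{7 - 3}\right)^{3}\right)^{2} = \left(134 + \left(\sqrt{4}\right)^{3}\right)^{2} = \left(134 + 2^{3}\right)^{2} = \left(134 + 8\right)^{2} = 142^{2} = 20164$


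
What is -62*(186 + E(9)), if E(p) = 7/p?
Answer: -104222/9 ≈ -11580.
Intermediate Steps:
-62*(186 + E(9)) = -62*(186 + 7/9) = -62*1681/9 = -104222/9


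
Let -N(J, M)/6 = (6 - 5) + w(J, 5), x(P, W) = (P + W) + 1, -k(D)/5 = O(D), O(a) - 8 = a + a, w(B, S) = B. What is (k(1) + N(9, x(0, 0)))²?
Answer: 12100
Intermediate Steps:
O(a) = 8 + 2*a (O(a) = 8 + (a + a) = 8 + 2*a)
k(D) = -40 - 10*D (k(D) = -5*(8 + 2*D) = -40 - 10*D)
x(P, W) = 1 + P + W
N(J, M) = -6 - 6*J (N(J, M) = -6*((6 - 5) + J) = -6*(1 + J) = -6 - 6*J)
(k(1) + N(9, x(0, 0)))² = ((-40 - 10*1) + (-6 - 6*9))² = ((-40 - 10) + (-6 - 54))² = (-50 - 60)² = (-110)² = 12100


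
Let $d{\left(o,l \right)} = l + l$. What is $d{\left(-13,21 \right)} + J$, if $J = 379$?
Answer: $421$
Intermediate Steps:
$d{\left(o,l \right)} = 2 l$
$d{\left(-13,21 \right)} + J = 2 \cdot 21 + 379 = 42 + 379 = 421$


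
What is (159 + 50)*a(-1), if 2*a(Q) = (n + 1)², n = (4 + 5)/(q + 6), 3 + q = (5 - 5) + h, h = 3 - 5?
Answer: 10450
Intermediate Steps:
h = -2
q = -5 (q = -3 + ((5 - 5) - 2) = -3 + (0 - 2) = -3 - 2 = -5)
n = 9 (n = (4 + 5)/(-5 + 6) = 9/1 = 9*1 = 9)
a(Q) = 50 (a(Q) = (9 + 1)²/2 = (½)*10² = (½)*100 = 50)
(159 + 50)*a(-1) = (159 + 50)*50 = 209*50 = 10450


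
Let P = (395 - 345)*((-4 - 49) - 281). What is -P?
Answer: 16700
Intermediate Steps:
P = -16700 (P = 50*(-53 - 281) = 50*(-334) = -16700)
-P = -1*(-16700) = 16700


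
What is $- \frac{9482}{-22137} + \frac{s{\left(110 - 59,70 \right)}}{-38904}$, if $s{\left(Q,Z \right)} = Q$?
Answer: $\frac{122586247}{287072616} \approx 0.42702$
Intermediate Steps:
$- \frac{9482}{-22137} + \frac{s{\left(110 - 59,70 \right)}}{-38904} = - \frac{9482}{-22137} + \frac{110 - 59}{-38904} = \left(-9482\right) \left(- \frac{1}{22137}\right) + \left(110 - 59\right) \left(- \frac{1}{38904}\right) = \frac{9482}{22137} + 51 \left(- \frac{1}{38904}\right) = \frac{9482}{22137} - \frac{17}{12968} = \frac{122586247}{287072616}$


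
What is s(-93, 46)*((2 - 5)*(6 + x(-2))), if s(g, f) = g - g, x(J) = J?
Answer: 0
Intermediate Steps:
s(g, f) = 0
s(-93, 46)*((2 - 5)*(6 + x(-2))) = 0*((2 - 5)*(6 - 2)) = 0*(-3*4) = 0*(-12) = 0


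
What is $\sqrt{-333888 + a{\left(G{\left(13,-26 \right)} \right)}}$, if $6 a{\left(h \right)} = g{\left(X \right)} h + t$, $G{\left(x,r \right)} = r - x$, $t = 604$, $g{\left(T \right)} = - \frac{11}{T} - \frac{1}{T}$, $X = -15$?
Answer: $\frac{2 i \sqrt{18775830}}{15} \approx 577.75 i$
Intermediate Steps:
$g{\left(T \right)} = - \frac{12}{T}$
$a{\left(h \right)} = \frac{302}{3} + \frac{2 h}{15}$ ($a{\left(h \right)} = \frac{- \frac{12}{-15} h + 604}{6} = \frac{\left(-12\right) \left(- \frac{1}{15}\right) h + 604}{6} = \frac{\frac{4 h}{5} + 604}{6} = \frac{604 + \frac{4 h}{5}}{6} = \frac{302}{3} + \frac{2 h}{15}$)
$\sqrt{-333888 + a{\left(G{\left(13,-26 \right)} \right)}} = \sqrt{-333888 + \left(\frac{302}{3} + \frac{2 \left(-26 - 13\right)}{15}\right)} = \sqrt{-333888 + \left(\frac{302}{3} + \frac{2}{15} \left(-39\right)\right)} = \sqrt{-333888 + \left(\frac{302}{3} - \frac{26}{5}\right)} = \sqrt{-333888 + \frac{1432}{15}} = \sqrt{- \frac{5006888}{15}} = \frac{2 i \sqrt{18775830}}{15}$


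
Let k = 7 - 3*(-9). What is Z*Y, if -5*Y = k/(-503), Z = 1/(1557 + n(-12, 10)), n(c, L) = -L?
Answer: 2/228865 ≈ 8.7388e-6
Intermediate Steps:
k = 34 (k = 7 + 27 = 34)
Z = 1/1547 (Z = 1/(1557 - 1*10) = 1/(1557 - 10) = 1/1547 ≈ 0.00064641)
Y = 34/2515 (Y = -34/(5*(-503)) = -34*(-1)/(5*503) = -1/5*(-34/503) = 34/2515 ≈ 0.013519)
Z*Y = (1/1547)*(34/2515) = 2/228865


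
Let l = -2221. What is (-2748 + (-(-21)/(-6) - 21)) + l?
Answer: -9987/2 ≈ -4993.5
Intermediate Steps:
(-2748 + (-(-21)/(-6) - 21)) + l = (-2748 + (-(-21)/(-6) - 21)) - 2221 = (-2748 + (-(-21)*(-1)/6 - 21)) - 2221 = (-2748 + (-1*7/2 - 21)) - 2221 = (-2748 + (-7/2 - 21)) - 2221 = (-2748 - 49/2) - 2221 = -5545/2 - 2221 = -9987/2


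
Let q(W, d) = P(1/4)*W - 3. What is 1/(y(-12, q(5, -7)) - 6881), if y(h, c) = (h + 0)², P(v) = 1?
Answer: -1/6737 ≈ -0.00014843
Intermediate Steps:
q(W, d) = -3 + W (q(W, d) = 1*W - 3 = W - 3 = -3 + W)
y(h, c) = h²
1/(y(-12, q(5, -7)) - 6881) = 1/((-12)² - 6881) = 1/(144 - 6881) = 1/(-6737) = -1/6737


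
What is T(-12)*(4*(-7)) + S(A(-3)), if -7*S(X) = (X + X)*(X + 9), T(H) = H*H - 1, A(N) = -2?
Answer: -4000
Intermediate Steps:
T(H) = -1 + H**2 (T(H) = H**2 - 1 = -1 + H**2)
S(X) = -2*X*(9 + X)/7 (S(X) = -(X + X)*(X + 9)/7 = -2*X*(9 + X)/7)
T(-12)*(4*(-7)) + S(A(-3)) = (-1 + (-12)**2)*(4*(-7)) - 2/7*(-2)*(9 - 2) = (-1 + 144)*(-28) - 2/7*(-2)*7 = 143*(-28) + 4 = -4004 + 4 = -4000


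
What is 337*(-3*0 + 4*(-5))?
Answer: -6740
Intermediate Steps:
337*(-3*0 + 4*(-5)) = 337*(0 - 20) = 337*(-20) = -6740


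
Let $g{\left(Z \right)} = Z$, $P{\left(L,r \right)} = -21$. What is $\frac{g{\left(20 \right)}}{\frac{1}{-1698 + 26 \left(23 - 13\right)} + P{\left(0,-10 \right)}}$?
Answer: $- \frac{28760}{30199} \approx -0.95235$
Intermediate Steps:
$\frac{g{\left(20 \right)}}{\frac{1}{-1698 + 26 \left(23 - 13\right)} + P{\left(0,-10 \right)}} = \frac{20}{\frac{1}{-1698 + 26 \left(23 - 13\right)} - 21} = \frac{20}{\frac{1}{-1698 + 26 \cdot 10} - 21} = \frac{20}{\frac{1}{-1698 + 260} - 21} = \frac{20}{\frac{1}{-1438} - 21} = \frac{20}{- \frac{1}{1438} - 21} = \frac{20}{- \frac{30199}{1438}} = 20 \left(- \frac{1438}{30199}\right) = - \frac{28760}{30199}$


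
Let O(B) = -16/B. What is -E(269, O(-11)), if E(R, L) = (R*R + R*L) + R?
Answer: -803234/11 ≈ -73021.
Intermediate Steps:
E(R, L) = R + R**2 + L*R (E(R, L) = (R**2 + L*R) + R = R + R**2 + L*R)
-E(269, O(-11)) = -269*(1 - 16/(-11) + 269) = -269*(1 - 16*(-1/11) + 269) = -269*(1 + 16/11 + 269) = -269*2986/11 = -1*803234/11 = -803234/11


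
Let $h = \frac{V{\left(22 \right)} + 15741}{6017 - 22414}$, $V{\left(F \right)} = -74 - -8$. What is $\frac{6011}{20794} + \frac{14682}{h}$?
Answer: $- \frac{87822263443}{5718350} \approx -15358.0$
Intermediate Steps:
$V{\left(F \right)} = -66$ ($V{\left(F \right)} = -74 + 8 = -66$)
$h = - \frac{825}{863}$ ($h = \frac{-66 + 15741}{6017 - 22414} = \frac{15675}{-16397} = 15675 \left(- \frac{1}{16397}\right) = - \frac{825}{863} \approx -0.95597$)
$\frac{6011}{20794} + \frac{14682}{h} = \frac{6011}{20794} + \frac{14682}{- \frac{825}{863}} = 6011 \cdot \frac{1}{20794} + 14682 \left(- \frac{863}{825}\right) = \frac{6011}{20794} - \frac{4223522}{275} = - \frac{87822263443}{5718350}$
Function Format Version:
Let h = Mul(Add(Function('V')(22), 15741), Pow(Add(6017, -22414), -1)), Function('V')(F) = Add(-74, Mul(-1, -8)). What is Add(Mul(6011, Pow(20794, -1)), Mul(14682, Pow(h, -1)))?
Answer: Rational(-87822263443, 5718350) ≈ -15358.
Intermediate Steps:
Function('V')(F) = -66 (Function('V')(F) = Add(-74, 8) = -66)
h = Rational(-825, 863) (h = Mul(Add(-66, 15741), Pow(Add(6017, -22414), -1)) = Mul(15675, Pow(-16397, -1)) = Mul(15675, Rational(-1, 16397)) = Rational(-825, 863) ≈ -0.95597)
Add(Mul(6011, Pow(20794, -1)), Mul(14682, Pow(h, -1))) = Add(Mul(6011, Pow(20794, -1)), Mul(14682, Pow(Rational(-825, 863), -1))) = Add(Mul(6011, Rational(1, 20794)), Mul(14682, Rational(-863, 825))) = Add(Rational(6011, 20794), Rational(-4223522, 275)) = Rational(-87822263443, 5718350)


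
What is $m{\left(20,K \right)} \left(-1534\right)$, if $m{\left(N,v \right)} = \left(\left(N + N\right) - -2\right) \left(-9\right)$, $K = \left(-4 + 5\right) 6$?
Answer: $579852$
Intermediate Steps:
$K = 6$ ($K = 1 \cdot 6 = 6$)
$m{\left(N,v \right)} = -18 - 18 N$ ($m{\left(N,v \right)} = \left(2 N + 2\right) \left(-9\right) = \left(2 + 2 N\right) \left(-9\right) = -18 - 18 N$)
$m{\left(20,K \right)} \left(-1534\right) = \left(-18 - 360\right) \left(-1534\right) = \left(-378\right) \left(-1534\right) = 579852$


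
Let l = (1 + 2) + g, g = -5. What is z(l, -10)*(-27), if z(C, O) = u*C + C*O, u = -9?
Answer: -1026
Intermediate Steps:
l = -2 (l = (1 + 2) - 5 = 3 - 5 = -2)
z(C, O) = -9*C + C*O
z(l, -10)*(-27) = -2*(-9 - 10)*(-27) = -2*(-19)*(-27) = 38*(-27) = -1026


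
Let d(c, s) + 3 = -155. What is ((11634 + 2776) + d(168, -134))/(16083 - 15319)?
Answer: 3563/191 ≈ 18.654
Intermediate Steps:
d(c, s) = -158 (d(c, s) = -3 - 155 = -158)
((11634 + 2776) + d(168, -134))/(16083 - 15319) = ((11634 + 2776) - 158)/(16083 - 15319) = (14410 - 158)/764 = 14252*(1/764) = 3563/191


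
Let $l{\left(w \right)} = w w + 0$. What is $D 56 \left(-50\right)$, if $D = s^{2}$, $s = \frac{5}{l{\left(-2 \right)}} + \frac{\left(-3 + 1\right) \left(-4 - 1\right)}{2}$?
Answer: $-109375$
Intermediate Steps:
$l{\left(w \right)} = w^{2}$ ($l{\left(w \right)} = w^{2} + 0 = w^{2}$)
$s = \frac{25}{4}$ ($s = \frac{5}{\left(-2\right)^{2}} + \frac{\left(-3 + 1\right) \left(-4 - 1\right)}{2} = \frac{5}{4} + \left(-2\right) \left(-5\right) \frac{1}{2} = 5 \cdot \frac{1}{4} + 10 \cdot \frac{1}{2} = \frac{5}{4} + 5 = \frac{25}{4} \approx 6.25$)
$D = \frac{625}{16}$ ($D = \left(\frac{25}{4}\right)^{2} = \frac{625}{16} \approx 39.063$)
$D 56 \left(-50\right) = \frac{625}{16} \cdot 56 \left(-50\right) = \frac{4375}{2} \left(-50\right) = -109375$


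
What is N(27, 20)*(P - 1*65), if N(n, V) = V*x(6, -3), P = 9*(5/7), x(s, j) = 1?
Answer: -8200/7 ≈ -1171.4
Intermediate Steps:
P = 45/7 (P = 9*(5*(⅐)) = 9*(5/7) = 45/7 ≈ 6.4286)
N(n, V) = V (N(n, V) = V*1 = V)
N(27, 20)*(P - 1*65) = 20*(45/7 - 1*65) = 20*(45/7 - 65) = 20*(-410/7) = -8200/7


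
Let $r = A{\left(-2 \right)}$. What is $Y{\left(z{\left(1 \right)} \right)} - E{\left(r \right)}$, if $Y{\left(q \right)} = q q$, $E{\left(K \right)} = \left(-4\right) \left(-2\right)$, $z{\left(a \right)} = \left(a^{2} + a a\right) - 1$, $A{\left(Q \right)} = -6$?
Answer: $-7$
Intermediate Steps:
$z{\left(a \right)} = -1 + 2 a^{2}$ ($z{\left(a \right)} = \left(a^{2} + a^{2}\right) - 1 = 2 a^{2} - 1 = -1 + 2 a^{2}$)
$r = -6$
$E{\left(K \right)} = 8$
$Y{\left(q \right)} = q^{2}$
$Y{\left(z{\left(1 \right)} \right)} - E{\left(r \right)} = \left(-1 + 2 \cdot 1^{2}\right)^{2} - 8 = \left(-1 + 2 \cdot 1\right)^{2} - 8 = \left(-1 + 2\right)^{2} - 8 = 1^{2} - 8 = 1 - 8 = -7$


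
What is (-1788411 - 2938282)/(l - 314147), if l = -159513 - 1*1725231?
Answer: 4726693/2198891 ≈ 2.1496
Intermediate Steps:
l = -1884744 (l = -159513 - 1725231 = -1884744)
(-1788411 - 2938282)/(l - 314147) = (-1788411 - 2938282)/(-1884744 - 314147) = -4726693/(-2198891) = -4726693*(-1/2198891) = 4726693/2198891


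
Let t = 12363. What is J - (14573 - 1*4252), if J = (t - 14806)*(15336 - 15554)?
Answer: 522253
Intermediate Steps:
J = 532574 (J = (12363 - 14806)*(15336 - 15554) = -2443*(-218) = 532574)
J - (14573 - 1*4252) = 532574 - (14573 - 1*4252) = 532574 - (14573 - 4252) = 532574 - 1*10321 = 532574 - 10321 = 522253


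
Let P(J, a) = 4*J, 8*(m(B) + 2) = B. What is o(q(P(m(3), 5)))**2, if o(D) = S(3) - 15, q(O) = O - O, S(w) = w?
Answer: 144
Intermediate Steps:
m(B) = -2 + B/8
q(O) = 0
o(D) = -12 (o(D) = 3 - 15 = -12)
o(q(P(m(3), 5)))**2 = (-12)**2 = 144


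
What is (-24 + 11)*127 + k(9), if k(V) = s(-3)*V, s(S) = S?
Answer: -1678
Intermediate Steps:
k(V) = -3*V
(-24 + 11)*127 + k(9) = (-24 + 11)*127 - 3*9 = -13*127 - 27 = -1651 - 27 = -1678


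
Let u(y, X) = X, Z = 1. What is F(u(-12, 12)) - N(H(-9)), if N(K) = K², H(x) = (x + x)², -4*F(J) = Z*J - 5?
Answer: -419911/4 ≈ -1.0498e+5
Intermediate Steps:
F(J) = 5/4 - J/4 (F(J) = -(1*J - 5)/4 = -(J - 5)/4 = -(-5 + J)/4 = 5/4 - J/4)
H(x) = 4*x² (H(x) = (2*x)² = 4*x²)
F(u(-12, 12)) - N(H(-9)) = (5/4 - ¼*12) - (4*(-9)²)² = (5/4 - 3) - (4*81)² = -7/4 - 1*324² = -7/4 - 1*104976 = -7/4 - 104976 = -419911/4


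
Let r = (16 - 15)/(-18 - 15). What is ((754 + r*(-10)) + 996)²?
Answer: 3336217600/1089 ≈ 3.0636e+6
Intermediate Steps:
r = -1/33 (r = 1/(-33) = 1*(-1/33) = -1/33 ≈ -0.030303)
((754 + r*(-10)) + 996)² = ((754 - 1/33*(-10)) + 996)² = ((754 + 10/33) + 996)² = (24892/33 + 996)² = (57760/33)² = 3336217600/1089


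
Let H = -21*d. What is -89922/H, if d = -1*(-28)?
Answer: 2141/14 ≈ 152.93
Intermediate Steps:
d = 28
H = -588 (H = -21*28 = -588)
-89922/H = -89922/(-588) = -89922*(-1/588) = 2141/14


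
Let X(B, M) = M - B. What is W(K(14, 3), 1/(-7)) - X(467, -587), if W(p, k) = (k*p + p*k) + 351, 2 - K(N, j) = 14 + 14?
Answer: 9887/7 ≈ 1412.4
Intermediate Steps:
K(N, j) = -26 (K(N, j) = 2 - (14 + 14) = 2 - 1*28 = 2 - 28 = -26)
W(p, k) = 351 + 2*k*p (W(p, k) = (k*p + k*p) + 351 = 2*k*p + 351 = 351 + 2*k*p)
W(K(14, 3), 1/(-7)) - X(467, -587) = (351 + 2*(-26)/(-7)) - (-587 - 1*467) = (351 + 2*(-⅐)*(-26)) - (-587 - 467) = (351 + 52/7) - 1*(-1054) = 2509/7 + 1054 = 9887/7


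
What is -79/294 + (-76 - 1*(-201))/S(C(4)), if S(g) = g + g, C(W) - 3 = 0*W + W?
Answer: 1273/147 ≈ 8.6599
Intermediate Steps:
C(W) = 3 + W (C(W) = 3 + (0*W + W) = 3 + (0 + W) = 3 + W)
S(g) = 2*g
-79/294 + (-76 - 1*(-201))/S(C(4)) = -79/294 + (-76 - 1*(-201))/((2*(3 + 4))) = -79*1/294 + (-76 + 201)/((2*7)) = -79/294 + 125/14 = 1273/147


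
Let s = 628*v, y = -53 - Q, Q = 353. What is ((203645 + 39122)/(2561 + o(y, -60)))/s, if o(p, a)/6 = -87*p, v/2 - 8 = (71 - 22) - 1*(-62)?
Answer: 34681/4579854536 ≈ 7.5725e-6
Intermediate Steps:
y = -406 (y = -53 - 1*353 = -53 - 353 = -406)
v = 238 (v = 16 + 2*((71 - 22) - 1*(-62)) = 16 + 2*(49 + 62) = 16 + 2*111 = 16 + 222 = 238)
o(p, a) = -522*p (o(p, a) = 6*(-87*p) = -522*p)
s = 149464 (s = 628*238 = 149464)
((203645 + 39122)/(2561 + o(y, -60)))/s = ((203645 + 39122)/(2561 - 522*(-406)))/149464 = (242767/(2561 + 211932))*(1/149464) = (242767/214493)*(1/149464) = 34681/4579854536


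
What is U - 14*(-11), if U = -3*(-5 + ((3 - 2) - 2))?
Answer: 172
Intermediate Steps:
U = 18 (U = -3*(-5 + (1 - 2)) = -3*(-5 - 1) = -3*(-6) = 18)
U - 14*(-11) = 18 - 14*(-11) = 18 + 154 = 172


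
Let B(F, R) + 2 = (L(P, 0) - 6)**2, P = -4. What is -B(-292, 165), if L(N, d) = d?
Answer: -34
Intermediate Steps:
B(F, R) = 34 (B(F, R) = -2 + (0 - 6)**2 = -2 + (-6)**2 = -2 + 36 = 34)
-B(-292, 165) = -1*34 = -34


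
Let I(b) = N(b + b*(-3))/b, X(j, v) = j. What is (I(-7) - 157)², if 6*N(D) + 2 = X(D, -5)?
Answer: 1212201/49 ≈ 24739.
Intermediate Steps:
N(D) = -⅓ + D/6
I(b) = (-⅓ - b/3)/b (I(b) = (-⅓ + (b + b*(-3))/6)/b = (-⅓ + (b - 3*b)/6)/b = (-⅓ + (-2*b)/6)/b = (-⅓ - b/3)/b)
(I(-7) - 157)² = ((⅓)*(-1 - 1*(-7))/(-7) - 157)² = ((⅓)*(-⅐)*(-1 + 7) - 157)² = ((⅓)*(-⅐)*6 - 157)² = (-2/7 - 157)² = (-1101/7)² = 1212201/49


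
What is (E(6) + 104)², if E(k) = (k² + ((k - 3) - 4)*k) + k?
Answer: 19600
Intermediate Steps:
E(k) = k + k² + k*(-7 + k) (E(k) = (k² + ((-3 + k) - 4)*k) + k = (k² + (-7 + k)*k) + k = (k² + k*(-7 + k)) + k = k + k² + k*(-7 + k))
(E(6) + 104)² = (2*6*(-3 + 6) + 104)² = (2*6*3 + 104)² = (36 + 104)² = 140² = 19600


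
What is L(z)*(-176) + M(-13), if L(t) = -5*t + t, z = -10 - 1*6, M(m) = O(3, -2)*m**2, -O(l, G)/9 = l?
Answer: -15827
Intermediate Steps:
O(l, G) = -9*l
M(m) = -27*m**2 (M(m) = (-9*3)*m**2 = -27*m**2)
z = -16 (z = -10 - 6 = -16)
L(t) = -4*t
L(z)*(-176) + M(-13) = -4*(-16)*(-176) - 27*(-13)**2 = 64*(-176) - 27*169 = -11264 - 4563 = -15827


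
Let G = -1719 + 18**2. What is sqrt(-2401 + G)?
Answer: 2*I*sqrt(949) ≈ 61.612*I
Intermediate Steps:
G = -1395 (G = -1719 + 324 = -1395)
sqrt(-2401 + G) = sqrt(-2401 - 1395) = sqrt(-3796) = 2*I*sqrt(949)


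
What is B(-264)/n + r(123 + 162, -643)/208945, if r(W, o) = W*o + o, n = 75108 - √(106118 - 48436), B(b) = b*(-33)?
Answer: -40939803475778/53576859944045 + 4356*√57682/2820576991 ≈ -0.76376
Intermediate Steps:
B(b) = -33*b
n = 75108 - √57682 ≈ 74868.
r(W, o) = o + W*o
B(-264)/n + r(123 + 162, -643)/208945 = (-33*(-264))/(75108 - √57682) - 643*(1 + (123 + 162))/208945 = 8712/(75108 - √57682) - 643*(1 + 285)*(1/208945) = 8712/(75108 - √57682) - 643*286*(1/208945) = 8712/(75108 - √57682) - 183898*1/208945 = 8712/(75108 - √57682) - 16718/18995 = -16718/18995 + 8712/(75108 - √57682)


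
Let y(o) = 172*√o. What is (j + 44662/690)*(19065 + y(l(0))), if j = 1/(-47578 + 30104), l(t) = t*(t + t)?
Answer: 495958878779/401902 ≈ 1.2340e+6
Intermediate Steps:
l(t) = 2*t² (l(t) = t*(2*t) = 2*t²)
j = -1/17474 (j = 1/(-17474) = -1/17474 ≈ -5.7228e-5)
(j + 44662/690)*(19065 + y(l(0))) = (-1/17474 + 44662/690)*(19065 + 172*√(2*0²)) = (-1/17474 + 44662*(1/690))*(19065 + 172*√(2*0)) = (-1/17474 + 22331/345)*(19065 + 172*√0) = 390211549*(19065 + 172*0)/6028530 = 390211549*(19065 + 0)/6028530 = (390211549/6028530)*19065 = 495958878779/401902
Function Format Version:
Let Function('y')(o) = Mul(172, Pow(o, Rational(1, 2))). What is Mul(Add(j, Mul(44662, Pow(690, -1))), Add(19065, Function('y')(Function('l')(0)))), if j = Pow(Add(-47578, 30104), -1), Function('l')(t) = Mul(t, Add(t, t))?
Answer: Rational(495958878779, 401902) ≈ 1.2340e+6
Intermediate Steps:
Function('l')(t) = Mul(2, Pow(t, 2)) (Function('l')(t) = Mul(t, Mul(2, t)) = Mul(2, Pow(t, 2)))
j = Rational(-1, 17474) (j = Pow(-17474, -1) = Rational(-1, 17474) ≈ -5.7228e-5)
Mul(Add(j, Mul(44662, Pow(690, -1))), Add(19065, Function('y')(Function('l')(0)))) = Mul(Add(Rational(-1, 17474), Mul(44662, Pow(690, -1))), Add(19065, Mul(172, Pow(Mul(2, Pow(0, 2)), Rational(1, 2))))) = Mul(Add(Rational(-1, 17474), Mul(44662, Rational(1, 690))), Add(19065, Mul(172, Pow(Mul(2, 0), Rational(1, 2))))) = Mul(Add(Rational(-1, 17474), Rational(22331, 345)), Add(19065, Mul(172, Pow(0, Rational(1, 2))))) = Mul(Rational(390211549, 6028530), Add(19065, Mul(172, 0))) = Mul(Rational(390211549, 6028530), Add(19065, 0)) = Mul(Rational(390211549, 6028530), 19065) = Rational(495958878779, 401902)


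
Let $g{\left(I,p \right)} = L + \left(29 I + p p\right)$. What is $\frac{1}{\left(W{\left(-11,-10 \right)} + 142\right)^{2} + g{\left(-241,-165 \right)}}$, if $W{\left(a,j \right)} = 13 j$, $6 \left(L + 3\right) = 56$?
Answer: $\frac{3}{61159} \approx 4.9052 \cdot 10^{-5}$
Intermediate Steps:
$L = \frac{19}{3}$ ($L = -3 + \frac{1}{6} \cdot 56 = -3 + \frac{28}{3} = \frac{19}{3} \approx 6.3333$)
$g{\left(I,p \right)} = \frac{19}{3} + p^{2} + 29 I$ ($g{\left(I,p \right)} = \frac{19}{3} + \left(29 I + p p\right) = \frac{19}{3} + \left(29 I + p^{2}\right) = \frac{19}{3} + \left(p^{2} + 29 I\right) = \frac{19}{3} + p^{2} + 29 I$)
$\frac{1}{\left(W{\left(-11,-10 \right)} + 142\right)^{2} + g{\left(-241,-165 \right)}} = \frac{1}{\left(13 \left(-10\right) + 142\right)^{2} + \left(\frac{19}{3} + \left(-165\right)^{2} + 29 \left(-241\right)\right)} = \frac{1}{\left(-130 + 142\right)^{2} + \left(\frac{19}{3} + 27225 - 6989\right)} = \frac{1}{12^{2} + \frac{60727}{3}} = \frac{1}{144 + \frac{60727}{3}} = \frac{1}{\frac{61159}{3}} = \frac{3}{61159}$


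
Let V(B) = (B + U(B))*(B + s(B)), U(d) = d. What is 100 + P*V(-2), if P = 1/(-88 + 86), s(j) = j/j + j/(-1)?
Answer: 102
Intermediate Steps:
s(j) = 1 - j (s(j) = 1 + j*(-1) = 1 - j)
P = -½ (P = 1/(-2) = -½ ≈ -0.50000)
V(B) = 2*B (V(B) = (B + B)*(B + (1 - B)) = (2*B)*1 = 2*B)
100 + P*V(-2) = 100 - (-2) = 100 - ½*(-4) = 100 + 2 = 102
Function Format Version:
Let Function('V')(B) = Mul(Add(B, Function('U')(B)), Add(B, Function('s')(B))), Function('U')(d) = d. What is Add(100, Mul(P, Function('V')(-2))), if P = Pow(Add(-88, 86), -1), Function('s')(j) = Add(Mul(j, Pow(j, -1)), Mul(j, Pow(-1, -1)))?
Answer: 102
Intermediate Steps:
Function('s')(j) = Add(1, Mul(-1, j)) (Function('s')(j) = Add(1, Mul(j, -1)) = Add(1, Mul(-1, j)))
P = Rational(-1, 2) (P = Pow(-2, -1) = Rational(-1, 2) ≈ -0.50000)
Function('V')(B) = Mul(2, B) (Function('V')(B) = Mul(Add(B, B), Add(B, Add(1, Mul(-1, B)))) = Mul(Mul(2, B), 1) = Mul(2, B))
Add(100, Mul(P, Function('V')(-2))) = Add(100, Mul(Rational(-1, 2), Mul(2, -2))) = Add(100, Mul(Rational(-1, 2), -4)) = Add(100, 2) = 102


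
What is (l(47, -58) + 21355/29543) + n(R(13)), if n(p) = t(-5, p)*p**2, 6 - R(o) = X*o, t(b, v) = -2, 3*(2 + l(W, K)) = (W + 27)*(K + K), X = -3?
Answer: -612657755/88629 ≈ -6912.6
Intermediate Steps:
l(W, K) = -2 + 2*K*(27 + W)/3 (l(W, K) = -2 + ((W + 27)*(K + K))/3 = -2 + ((27 + W)*(2*K))/3 = -2 + (2*K*(27 + W))/3 = -2 + 2*K*(27 + W)/3)
R(o) = 6 + 3*o (R(o) = 6 - (-3)*o = 6 + 3*o)
n(p) = -2*p**2
(l(47, -58) + 21355/29543) + n(R(13)) = ((-2 + 18*(-58) + (2/3)*(-58)*47) + 21355/29543) - 2*(6 + 3*13)**2 = ((-2 - 1044 - 5452/3) + 21355*(1/29543)) - 2*(6 + 39)**2 = (-8590/3 + 21355/29543) - 2*45**2 = -253710305/88629 - 2*2025 = -253710305/88629 - 4050 = -612657755/88629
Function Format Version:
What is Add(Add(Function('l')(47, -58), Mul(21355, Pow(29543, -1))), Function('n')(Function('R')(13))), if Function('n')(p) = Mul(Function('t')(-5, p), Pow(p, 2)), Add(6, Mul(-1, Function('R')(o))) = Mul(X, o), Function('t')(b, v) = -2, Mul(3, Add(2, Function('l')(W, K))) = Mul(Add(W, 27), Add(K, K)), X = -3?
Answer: Rational(-612657755, 88629) ≈ -6912.6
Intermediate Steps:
Function('l')(W, K) = Add(-2, Mul(Rational(2, 3), K, Add(27, W))) (Function('l')(W, K) = Add(-2, Mul(Rational(1, 3), Mul(Add(W, 27), Add(K, K)))) = Add(-2, Mul(Rational(1, 3), Mul(Add(27, W), Mul(2, K)))) = Add(-2, Mul(Rational(1, 3), Mul(2, K, Add(27, W)))) = Add(-2, Mul(Rational(2, 3), K, Add(27, W))))
Function('R')(o) = Add(6, Mul(3, o)) (Function('R')(o) = Add(6, Mul(-1, Mul(-3, o))) = Add(6, Mul(3, o)))
Function('n')(p) = Mul(-2, Pow(p, 2))
Add(Add(Function('l')(47, -58), Mul(21355, Pow(29543, -1))), Function('n')(Function('R')(13))) = Add(Add(Add(-2, Mul(18, -58), Mul(Rational(2, 3), -58, 47)), Mul(21355, Pow(29543, -1))), Mul(-2, Pow(Add(6, Mul(3, 13)), 2))) = Add(Add(Add(-2, -1044, Rational(-5452, 3)), Mul(21355, Rational(1, 29543))), Mul(-2, Pow(Add(6, 39), 2))) = Add(Add(Rational(-8590, 3), Rational(21355, 29543)), Mul(-2, Pow(45, 2))) = Add(Rational(-253710305, 88629), Mul(-2, 2025)) = Add(Rational(-253710305, 88629), -4050) = Rational(-612657755, 88629)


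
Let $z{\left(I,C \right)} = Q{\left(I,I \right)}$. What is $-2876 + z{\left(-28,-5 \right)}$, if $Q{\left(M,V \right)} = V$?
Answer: $-2904$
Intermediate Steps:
$z{\left(I,C \right)} = I$
$-2876 + z{\left(-28,-5 \right)} = -2876 - 28 = -2904$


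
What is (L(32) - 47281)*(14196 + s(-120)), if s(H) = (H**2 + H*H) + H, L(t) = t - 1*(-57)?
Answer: -2023404192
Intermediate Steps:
L(t) = 57 + t (L(t) = t + 57 = 57 + t)
s(H) = H + 2*H**2 (s(H) = (H**2 + H**2) + H = 2*H**2 + H = H + 2*H**2)
(L(32) - 47281)*(14196 + s(-120)) = ((57 + 32) - 47281)*(14196 - 120*(1 + 2*(-120))) = (89 - 47281)*(14196 - 120*(1 - 240)) = -47192*(14196 - 120*(-239)) = -47192*(14196 + 28680) = -47192*42876 = -2023404192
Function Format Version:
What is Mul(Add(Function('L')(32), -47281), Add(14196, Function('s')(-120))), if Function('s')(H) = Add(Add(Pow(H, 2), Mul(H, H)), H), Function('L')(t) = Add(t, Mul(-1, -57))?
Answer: -2023404192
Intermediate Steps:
Function('L')(t) = Add(57, t) (Function('L')(t) = Add(t, 57) = Add(57, t))
Function('s')(H) = Add(H, Mul(2, Pow(H, 2))) (Function('s')(H) = Add(Add(Pow(H, 2), Pow(H, 2)), H) = Add(Mul(2, Pow(H, 2)), H) = Add(H, Mul(2, Pow(H, 2))))
Mul(Add(Function('L')(32), -47281), Add(14196, Function('s')(-120))) = Mul(Add(Add(57, 32), -47281), Add(14196, Mul(-120, Add(1, Mul(2, -120))))) = Mul(Add(89, -47281), Add(14196, Mul(-120, Add(1, -240)))) = Mul(-47192, Add(14196, Mul(-120, -239))) = Mul(-47192, Add(14196, 28680)) = Mul(-47192, 42876) = -2023404192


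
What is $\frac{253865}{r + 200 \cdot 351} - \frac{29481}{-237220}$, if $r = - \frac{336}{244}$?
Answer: $\frac{474971779387}{126975444690} \approx 3.7407$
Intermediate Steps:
$r = - \frac{84}{61}$ ($r = \left(-336\right) \frac{1}{244} = - \frac{84}{61} \approx -1.377$)
$\frac{253865}{r + 200 \cdot 351} - \frac{29481}{-237220} = \frac{253865}{- \frac{84}{61} + 200 \cdot 351} - \frac{29481}{-237220} = \frac{253865}{- \frac{84}{61} + 70200} - - \frac{29481}{237220} = \frac{253865}{\frac{4282116}{61}} + \frac{29481}{237220} = 253865 \cdot \frac{61}{4282116} + \frac{29481}{237220} = \frac{15485765}{4282116} + \frac{29481}{237220} = \frac{474971779387}{126975444690}$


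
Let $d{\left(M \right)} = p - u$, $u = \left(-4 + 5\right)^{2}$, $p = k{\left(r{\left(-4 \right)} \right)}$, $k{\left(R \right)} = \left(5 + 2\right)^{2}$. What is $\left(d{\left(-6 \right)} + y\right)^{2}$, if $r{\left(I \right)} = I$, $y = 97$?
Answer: $21025$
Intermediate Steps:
$k{\left(R \right)} = 49$ ($k{\left(R \right)} = 7^{2} = 49$)
$p = 49$
$u = 1$ ($u = 1^{2} = 1$)
$d{\left(M \right)} = 48$ ($d{\left(M \right)} = 49 - 1 = 48$)
$\left(d{\left(-6 \right)} + y\right)^{2} = \left(48 + 97\right)^{2} = 145^{2} = 21025$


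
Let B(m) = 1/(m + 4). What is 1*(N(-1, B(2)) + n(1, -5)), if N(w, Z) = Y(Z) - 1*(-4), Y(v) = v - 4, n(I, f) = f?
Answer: -29/6 ≈ -4.8333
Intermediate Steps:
B(m) = 1/(4 + m)
Y(v) = -4 + v
N(w, Z) = Z (N(w, Z) = (-4 + Z) - 1*(-4) = (-4 + Z) + 4 = Z)
1*(N(-1, B(2)) + n(1, -5)) = 1*(1/(4 + 2) - 5) = 1*(1/6 - 5) = 1*(⅙ - 5) = 1*(-29/6) = -29/6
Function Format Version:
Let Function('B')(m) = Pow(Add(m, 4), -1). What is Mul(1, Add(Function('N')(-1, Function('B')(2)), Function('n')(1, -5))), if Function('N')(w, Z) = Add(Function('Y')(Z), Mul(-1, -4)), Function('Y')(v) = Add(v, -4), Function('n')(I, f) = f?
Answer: Rational(-29, 6) ≈ -4.8333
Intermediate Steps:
Function('B')(m) = Pow(Add(4, m), -1)
Function('Y')(v) = Add(-4, v)
Function('N')(w, Z) = Z (Function('N')(w, Z) = Add(Add(-4, Z), Mul(-1, -4)) = Add(Add(-4, Z), 4) = Z)
Mul(1, Add(Function('N')(-1, Function('B')(2)), Function('n')(1, -5))) = Mul(1, Add(Pow(Add(4, 2), -1), -5)) = Mul(1, Add(Pow(6, -1), -5)) = Mul(1, Add(Rational(1, 6), -5)) = Mul(1, Rational(-29, 6)) = Rational(-29, 6)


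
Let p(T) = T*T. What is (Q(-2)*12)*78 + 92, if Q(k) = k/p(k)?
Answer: -376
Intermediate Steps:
p(T) = T**2
Q(k) = 1/k (Q(k) = k/(k**2) = k/k**2 = 1/k)
(Q(-2)*12)*78 + 92 = (12/(-2))*78 + 92 = -1/2*12*78 + 92 = -6*78 + 92 = -468 + 92 = -376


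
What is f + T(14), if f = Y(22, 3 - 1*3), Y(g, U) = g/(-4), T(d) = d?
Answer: 17/2 ≈ 8.5000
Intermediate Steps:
Y(g, U) = -g/4 (Y(g, U) = g*(-¼) = -g/4)
f = -11/2 (f = -¼*22 = -11/2 ≈ -5.5000)
f + T(14) = -11/2 + 14 = 17/2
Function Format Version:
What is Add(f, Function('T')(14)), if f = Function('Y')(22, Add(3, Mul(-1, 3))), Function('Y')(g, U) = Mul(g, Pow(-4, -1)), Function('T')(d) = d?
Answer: Rational(17, 2) ≈ 8.5000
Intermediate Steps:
Function('Y')(g, U) = Mul(Rational(-1, 4), g) (Function('Y')(g, U) = Mul(g, Rational(-1, 4)) = Mul(Rational(-1, 4), g))
f = Rational(-11, 2) (f = Mul(Rational(-1, 4), 22) = Rational(-11, 2) ≈ -5.5000)
Add(f, Function('T')(14)) = Add(Rational(-11, 2), 14) = Rational(17, 2)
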